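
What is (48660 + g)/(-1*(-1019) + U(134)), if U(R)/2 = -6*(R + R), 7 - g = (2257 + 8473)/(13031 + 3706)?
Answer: -814528849/36771189 ≈ -22.151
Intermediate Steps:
g = 106429/16737 (g = 7 - (2257 + 8473)/(13031 + 3706) = 7 - 10730/16737 = 106429/16737 ≈ 6.3589)
U(R) = -24*R (U(R) = 2*(-6*(R + R)) = 2*(-12*R) = -24*R)
(48660 + g)/(-1*(-1019) + U(134)) = (48660 + 106429/16737)/(-1*(-1019) - 24*134) = 814528849/(16737*(1019 - 3216)) = (814528849/16737)/(-2197) = (814528849/16737)*(-1/2197) = -814528849/36771189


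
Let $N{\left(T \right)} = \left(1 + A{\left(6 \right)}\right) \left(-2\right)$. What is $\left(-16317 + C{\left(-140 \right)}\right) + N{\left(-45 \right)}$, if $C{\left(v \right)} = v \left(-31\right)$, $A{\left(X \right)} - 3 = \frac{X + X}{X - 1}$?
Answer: $- \frac{59949}{5} \approx -11990.0$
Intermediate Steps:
$A{\left(X \right)} = 3 + \frac{2 X}{-1 + X}$ ($A{\left(X \right)} = 3 + \frac{X + X}{X - 1} = 3 + \frac{2 X}{-1 + X}$)
$N{\left(T \right)} = - \frac{64}{5}$ ($N{\left(T \right)} = \left(1 + \frac{-3 + 5 \cdot 6}{-1 + 6}\right) \left(-2\right) = \left(1 + \frac{-3 + 30}{5}\right) \left(-2\right) = \left(1 + \frac{1}{5} \cdot 27\right) \left(-2\right) = \left(1 + \frac{27}{5}\right) \left(-2\right) = \frac{32}{5} \left(-2\right) = - \frac{64}{5}$)
$C{\left(v \right)} = - 31 v$
$\left(-16317 + C{\left(-140 \right)}\right) + N{\left(-45 \right)} = \left(-16317 - -4340\right) - \frac{64}{5} = \left(-16317 + 4340\right) - \frac{64}{5} = -11977 - \frac{64}{5} = - \frac{59949}{5}$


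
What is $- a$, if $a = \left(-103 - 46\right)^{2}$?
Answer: $-22201$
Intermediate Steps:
$a = 22201$ ($a = \left(-149\right)^{2} = 22201$)
$- a = \left(-1\right) 22201 = -22201$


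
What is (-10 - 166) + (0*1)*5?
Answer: -176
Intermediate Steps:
(-10 - 166) + (0*1)*5 = -176 + 0*5 = -176 + 0 = -176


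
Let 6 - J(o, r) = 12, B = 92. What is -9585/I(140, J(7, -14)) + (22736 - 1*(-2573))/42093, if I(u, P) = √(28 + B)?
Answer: 25309/42093 - 639*√30/4 ≈ -874.39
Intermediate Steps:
J(o, r) = -6 (J(o, r) = 6 - 1*12 = 6 - 12 = -6)
I(u, P) = 2*√30 (I(u, P) = √(28 + 92) = √120 = 2*√30)
-9585/I(140, J(7, -14)) + (22736 - 1*(-2573))/42093 = -9585*√30/60 + (22736 - 1*(-2573))/42093 = -639*√30/4 + (22736 + 2573)*(1/42093) = -639*√30/4 + 25309*(1/42093) = -639*√30/4 + 25309/42093 = 25309/42093 - 639*√30/4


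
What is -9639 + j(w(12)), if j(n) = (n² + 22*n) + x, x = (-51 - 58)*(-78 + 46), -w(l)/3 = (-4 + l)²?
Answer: 26489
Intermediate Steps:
w(l) = -3*(-4 + l)²
x = 3488 (x = -109*(-32) = 3488)
j(n) = 3488 + n² + 22*n (j(n) = (n² + 22*n) + 3488 = 3488 + n² + 22*n)
-9639 + j(w(12)) = -9639 + (3488 + (-3*(-4 + 12)²)² + 22*(-3*(-4 + 12)²)) = -9639 + (3488 + (-3*8²)² + 22*(-3*8²)) = -9639 + (3488 + (-3*64)² + 22*(-3*64)) = -9639 + (3488 + (-192)² + 22*(-192)) = -9639 + (3488 + 36864 - 4224) = -9639 + 36128 = 26489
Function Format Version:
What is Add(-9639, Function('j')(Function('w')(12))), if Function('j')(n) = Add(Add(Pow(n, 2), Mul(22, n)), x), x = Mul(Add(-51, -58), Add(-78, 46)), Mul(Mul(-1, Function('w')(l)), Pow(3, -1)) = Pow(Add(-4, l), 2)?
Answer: 26489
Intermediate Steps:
Function('w')(l) = Mul(-3, Pow(Add(-4, l), 2))
x = 3488 (x = Mul(-109, -32) = 3488)
Function('j')(n) = Add(3488, Pow(n, 2), Mul(22, n)) (Function('j')(n) = Add(Add(Pow(n, 2), Mul(22, n)), 3488) = Add(3488, Pow(n, 2), Mul(22, n)))
Add(-9639, Function('j')(Function('w')(12))) = Add(-9639, Add(3488, Pow(Mul(-3, Pow(Add(-4, 12), 2)), 2), Mul(22, Mul(-3, Pow(Add(-4, 12), 2))))) = Add(-9639, Add(3488, Pow(Mul(-3, Pow(8, 2)), 2), Mul(22, Mul(-3, Pow(8, 2))))) = Add(-9639, Add(3488, Pow(Mul(-3, 64), 2), Mul(22, Mul(-3, 64)))) = Add(-9639, Add(3488, Pow(-192, 2), Mul(22, -192))) = Add(-9639, Add(3488, 36864, -4224)) = Add(-9639, 36128) = 26489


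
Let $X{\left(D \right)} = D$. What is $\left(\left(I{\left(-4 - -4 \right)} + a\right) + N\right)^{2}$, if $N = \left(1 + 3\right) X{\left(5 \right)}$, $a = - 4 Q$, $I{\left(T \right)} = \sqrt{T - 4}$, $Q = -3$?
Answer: $1020 + 128 i \approx 1020.0 + 128.0 i$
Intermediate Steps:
$I{\left(T \right)} = \sqrt{-4 + T}$
$a = 12$ ($a = \left(-4\right) \left(-3\right) = 12$)
$N = 20$ ($N = \left(1 + 3\right) 5 = 4 \cdot 5 = 20$)
$\left(\left(I{\left(-4 - -4 \right)} + a\right) + N\right)^{2} = \left(\left(\sqrt{-4 - 0} + 12\right) + 20\right)^{2} = \left(\left(\sqrt{-4 + \left(-4 + 4\right)} + 12\right) + 20\right)^{2} = \left(\left(\sqrt{-4 + 0} + 12\right) + 20\right)^{2} = \left(\left(\sqrt{-4} + 12\right) + 20\right)^{2} = \left(\left(2 i + 12\right) + 20\right)^{2} = \left(\left(12 + 2 i\right) + 20\right)^{2} = \left(32 + 2 i\right)^{2}$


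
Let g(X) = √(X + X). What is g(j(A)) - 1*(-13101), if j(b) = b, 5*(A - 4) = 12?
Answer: 13101 + 8*√5/5 ≈ 13105.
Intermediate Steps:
A = 32/5 (A = 4 + (⅕)*12 = 4 + 12/5 = 32/5 ≈ 6.4000)
g(X) = √2*√X (g(X) = √(2*X) = √2*√X)
g(j(A)) - 1*(-13101) = √2*√(32/5) - 1*(-13101) = √2*(4*√10/5) + 13101 = 8*√5/5 + 13101 = 13101 + 8*√5/5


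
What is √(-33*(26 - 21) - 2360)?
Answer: 5*I*√101 ≈ 50.249*I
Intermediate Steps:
√(-33*(26 - 21) - 2360) = √(-33*5 - 2360) = √(-165 - 2360) = √(-2525) = 5*I*√101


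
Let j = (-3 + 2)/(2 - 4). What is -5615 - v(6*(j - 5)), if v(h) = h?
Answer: -5588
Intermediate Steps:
j = 1/2 (j = -1/(-2) = -1*(-1/2) = 1/2 ≈ 0.50000)
-5615 - v(6*(j - 5)) = -5615 - 6*(1/2 - 5) = -5615 - 6*(-9)/2 = -5615 - 1*(-27) = -5615 + 27 = -5588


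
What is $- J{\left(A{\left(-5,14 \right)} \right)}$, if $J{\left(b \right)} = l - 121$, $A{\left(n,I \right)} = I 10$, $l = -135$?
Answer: $256$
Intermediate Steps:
$A{\left(n,I \right)} = 10 I$
$J{\left(b \right)} = -256$ ($J{\left(b \right)} = -135 - 121 = -256$)
$- J{\left(A{\left(-5,14 \right)} \right)} = \left(-1\right) \left(-256\right) = 256$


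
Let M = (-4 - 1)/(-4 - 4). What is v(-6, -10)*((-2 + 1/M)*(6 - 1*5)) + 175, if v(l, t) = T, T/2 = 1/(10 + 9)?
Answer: 16621/95 ≈ 174.96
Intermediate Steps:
M = 5/8 (M = -5/(-8) = -5*(-⅛) = 5/8 ≈ 0.62500)
T = 2/19 (T = 2/(10 + 9) = 2/19 ≈ 0.10526)
v(l, t) = 2/19
v(-6, -10)*((-2 + 1/M)*(6 - 1*5)) + 175 = 2*((-2 + 1/(5/8))*(6 - 1*5))/19 + 175 = 2*((-2 + 8/5)*(6 - 5))/19 + 175 = 2*(-⅖*1)/19 + 175 = (2/19)*(-⅖) + 175 = -4/95 + 175 = 16621/95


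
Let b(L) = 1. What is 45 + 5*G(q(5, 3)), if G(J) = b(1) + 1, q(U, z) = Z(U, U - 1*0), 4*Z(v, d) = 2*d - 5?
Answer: 55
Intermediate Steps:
Z(v, d) = -5/4 + d/2 (Z(v, d) = (2*d - 5)/4 = (-5 + 2*d)/4 = -5/4 + d/2)
q(U, z) = -5/4 + U/2 (q(U, z) = -5/4 + (U - 1*0)/2 = -5/4 + (U + 0)/2 = -5/4 + U/2)
G(J) = 2 (G(J) = 1 + 1 = 2)
45 + 5*G(q(5, 3)) = 45 + 5*2 = 45 + 10 = 55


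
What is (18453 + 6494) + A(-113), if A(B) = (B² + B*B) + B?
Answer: 50372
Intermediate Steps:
A(B) = B + 2*B² (A(B) = (B² + B²) + B = 2*B² + B = B + 2*B²)
(18453 + 6494) + A(-113) = (18453 + 6494) - 113*(1 + 2*(-113)) = 24947 - 113*(1 - 226) = 24947 - 113*(-225) = 24947 + 25425 = 50372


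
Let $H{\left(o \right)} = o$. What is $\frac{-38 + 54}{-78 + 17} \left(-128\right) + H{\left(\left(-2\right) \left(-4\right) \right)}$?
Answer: $\frac{2536}{61} \approx 41.574$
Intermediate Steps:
$\frac{-38 + 54}{-78 + 17} \left(-128\right) + H{\left(\left(-2\right) \left(-4\right) \right)} = \frac{-38 + 54}{-78 + 17} \left(-128\right) - -8 = \frac{16}{-61} \left(-128\right) + 8 = 16 \left(- \frac{1}{61}\right) \left(-128\right) + 8 = \left(- \frac{16}{61}\right) \left(-128\right) + 8 = \frac{2048}{61} + 8 = \frac{2536}{61}$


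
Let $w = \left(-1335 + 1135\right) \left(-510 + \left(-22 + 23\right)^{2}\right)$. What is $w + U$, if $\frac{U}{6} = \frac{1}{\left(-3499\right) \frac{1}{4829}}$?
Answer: $\frac{356169226}{3499} \approx 1.0179 \cdot 10^{5}$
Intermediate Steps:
$U = - \frac{28974}{3499}$ ($U = \frac{6}{\left(-3499\right) \frac{1}{4829}} = \frac{6}{- \frac{3499}{4829}} = 6 \left(- \frac{4829}{3499}\right) = - \frac{28974}{3499} \approx -8.2807$)
$w = 101800$ ($w = - 200 \left(-510 + 1^{2}\right) = - 200 \left(-510 + 1\right) = \left(-200\right) \left(-509\right) = 101800$)
$w + U = 101800 - \frac{28974}{3499} = \frac{356169226}{3499}$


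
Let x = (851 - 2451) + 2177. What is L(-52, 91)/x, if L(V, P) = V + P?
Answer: 39/577 ≈ 0.067591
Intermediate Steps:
x = 577 (x = -1600 + 2177 = 577)
L(V, P) = P + V
L(-52, 91)/x = (91 - 52)/577 = 39*(1/577) = 39/577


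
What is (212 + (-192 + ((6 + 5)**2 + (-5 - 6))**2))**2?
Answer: 146894400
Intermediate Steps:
(212 + (-192 + ((6 + 5)**2 + (-5 - 6))**2))**2 = (212 + (-192 + (11**2 - 11)**2))**2 = (212 + (-192 + (121 - 11)**2))**2 = (212 + (-192 + 110**2))**2 = (212 + (-192 + 12100))**2 = (212 + 11908)**2 = 12120**2 = 146894400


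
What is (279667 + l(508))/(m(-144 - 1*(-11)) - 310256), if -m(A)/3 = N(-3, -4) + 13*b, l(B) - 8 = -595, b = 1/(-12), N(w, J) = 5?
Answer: -1116320/1241071 ≈ -0.89948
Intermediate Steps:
b = -1/12 ≈ -0.083333
l(B) = -587 (l(B) = 8 - 595 = -587)
m(A) = -47/4 (m(A) = -3*(5 + 13*(-1/12)) = -3*(5 - 13/12) = -3*47/12 = -47/4)
(279667 + l(508))/(m(-144 - 1*(-11)) - 310256) = (279667 - 587)/(-47/4 - 310256) = 279080/(-1241071/4) = 279080*(-4/1241071) = -1116320/1241071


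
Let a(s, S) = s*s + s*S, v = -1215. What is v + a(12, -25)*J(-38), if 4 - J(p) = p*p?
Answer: 223425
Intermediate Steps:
J(p) = 4 - p² (J(p) = 4 - p*p = 4 - p²)
a(s, S) = s² + S*s
v + a(12, -25)*J(-38) = -1215 + (12*(-25 + 12))*(4 - 1*(-38)²) = -1215 + (12*(-13))*(4 - 1*1444) = -1215 - 156*(4 - 1444) = -1215 - 156*(-1440) = -1215 + 224640 = 223425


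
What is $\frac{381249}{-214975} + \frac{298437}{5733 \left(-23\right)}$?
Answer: $- \frac{38142535322}{9448796175} \approx -4.0368$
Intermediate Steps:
$\frac{381249}{-214975} + \frac{298437}{5733 \left(-23\right)} = 381249 \left(- \frac{1}{214975}\right) + \frac{298437}{-131859} = - \frac{381249}{214975} + 298437 \left(- \frac{1}{131859}\right) = - \frac{381249}{214975} - \frac{99479}{43953} = - \frac{38142535322}{9448796175}$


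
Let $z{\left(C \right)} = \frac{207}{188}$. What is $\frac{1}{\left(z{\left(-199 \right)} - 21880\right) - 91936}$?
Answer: $- \frac{188}{21397201} \approx -8.7862 \cdot 10^{-6}$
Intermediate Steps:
$z{\left(C \right)} = \frac{207}{188}$ ($z{\left(C \right)} = 207 \cdot \frac{1}{188} = \frac{207}{188}$)
$\frac{1}{\left(z{\left(-199 \right)} - 21880\right) - 91936} = \frac{1}{\left(\frac{207}{188} - 21880\right) - 91936} = \frac{1}{- \frac{4113233}{188} - 91936} = \frac{1}{- \frac{21397201}{188}} = - \frac{188}{21397201}$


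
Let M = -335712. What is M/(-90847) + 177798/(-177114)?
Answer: 7217813377/2681712593 ≈ 2.6915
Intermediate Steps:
M/(-90847) + 177798/(-177114) = -335712/(-90847) + 177798/(-177114) = -335712*(-1/90847) + 177798*(-1/177114) = 335712/90847 - 29633/29519 = 7217813377/2681712593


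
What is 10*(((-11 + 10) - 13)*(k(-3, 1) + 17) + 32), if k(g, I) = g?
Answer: -1640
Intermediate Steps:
10*(((-11 + 10) - 13)*(k(-3, 1) + 17) + 32) = 10*(((-11 + 10) - 13)*(-3 + 17) + 32) = 10*((-1 - 13)*14 + 32) = 10*(-14*14 + 32) = 10*(-196 + 32) = 10*(-164) = -1640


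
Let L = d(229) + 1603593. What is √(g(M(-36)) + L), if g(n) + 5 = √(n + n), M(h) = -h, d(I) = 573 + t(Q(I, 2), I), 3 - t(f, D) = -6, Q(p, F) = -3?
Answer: √(1604170 + 6*√2) ≈ 1266.6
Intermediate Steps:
t(f, D) = 9 (t(f, D) = 3 - 1*(-6) = 3 + 6 = 9)
d(I) = 582 (d(I) = 573 + 9 = 582)
g(n) = -5 + √2*√n (g(n) = -5 + √(n + n) = -5 + √(2*n) = -5 + √2*√n)
L = 1604175 (L = 582 + 1603593 = 1604175)
√(g(M(-36)) + L) = √((-5 + √2*√(-1*(-36))) + 1604175) = √((-5 + √2*√36) + 1604175) = √((-5 + √2*6) + 1604175) = √((-5 + 6*√2) + 1604175) = √(1604170 + 6*√2)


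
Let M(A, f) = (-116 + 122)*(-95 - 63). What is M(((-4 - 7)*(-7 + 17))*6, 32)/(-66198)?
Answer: 158/11033 ≈ 0.014321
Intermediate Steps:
M(A, f) = -948 (M(A, f) = 6*(-158) = -948)
M(((-4 - 7)*(-7 + 17))*6, 32)/(-66198) = -948/(-66198) = -948*(-1/66198) = 158/11033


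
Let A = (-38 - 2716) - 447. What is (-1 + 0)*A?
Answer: 3201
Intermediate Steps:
A = -3201 (A = -2754 - 447 = -3201)
(-1 + 0)*A = (-1 + 0)*(-3201) = -1*(-3201) = 3201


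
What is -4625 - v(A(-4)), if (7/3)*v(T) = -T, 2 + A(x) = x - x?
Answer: -32381/7 ≈ -4625.9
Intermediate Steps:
A(x) = -2 (A(x) = -2 + (x - x) = -2 + 0 = -2)
v(T) = -3*T/7 (v(T) = 3*(-T)/7 = -3*T/7)
-4625 - v(A(-4)) = -4625 - (-3)*(-2)/7 = -4625 - 1*6/7 = -4625 - 6/7 = -32381/7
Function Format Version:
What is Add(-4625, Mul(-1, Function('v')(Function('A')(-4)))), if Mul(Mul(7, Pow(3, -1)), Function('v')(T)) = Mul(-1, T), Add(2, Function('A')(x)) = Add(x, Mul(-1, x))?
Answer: Rational(-32381, 7) ≈ -4625.9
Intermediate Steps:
Function('A')(x) = -2 (Function('A')(x) = Add(-2, Add(x, Mul(-1, x))) = Add(-2, 0) = -2)
Function('v')(T) = Mul(Rational(-3, 7), T) (Function('v')(T) = Mul(Rational(3, 7), Mul(-1, T)) = Mul(Rational(-3, 7), T))
Add(-4625, Mul(-1, Function('v')(Function('A')(-4)))) = Add(-4625, Mul(-1, Mul(Rational(-3, 7), -2))) = Add(-4625, Mul(-1, Rational(6, 7))) = Add(-4625, Rational(-6, 7)) = Rational(-32381, 7)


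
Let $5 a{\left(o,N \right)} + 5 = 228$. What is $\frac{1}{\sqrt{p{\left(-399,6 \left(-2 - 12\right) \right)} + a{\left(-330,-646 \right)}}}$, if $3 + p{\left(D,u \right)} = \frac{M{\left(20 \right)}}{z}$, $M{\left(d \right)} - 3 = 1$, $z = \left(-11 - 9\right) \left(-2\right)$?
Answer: $\frac{\sqrt{4170}}{417} \approx 0.15486$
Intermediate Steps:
$z = 40$ ($z = \left(-20\right) \left(-2\right) = 40$)
$M{\left(d \right)} = 4$ ($M{\left(d \right)} = 3 + 1 = 4$)
$p{\left(D,u \right)} = - \frac{29}{10}$ ($p{\left(D,u \right)} = -3 + \frac{4}{40} = -3 + 4 \cdot \frac{1}{40} = -3 + \frac{1}{10} = - \frac{29}{10}$)
$a{\left(o,N \right)} = \frac{223}{5}$ ($a{\left(o,N \right)} = -1 + \frac{1}{5} \cdot 228 = -1 + \frac{228}{5} = \frac{223}{5}$)
$\frac{1}{\sqrt{p{\left(-399,6 \left(-2 - 12\right) \right)} + a{\left(-330,-646 \right)}}} = \frac{1}{\sqrt{- \frac{29}{10} + \frac{223}{5}}} = \frac{1}{\sqrt{\frac{417}{10}}} = \frac{1}{\frac{1}{10} \sqrt{4170}} = \frac{\sqrt{4170}}{417}$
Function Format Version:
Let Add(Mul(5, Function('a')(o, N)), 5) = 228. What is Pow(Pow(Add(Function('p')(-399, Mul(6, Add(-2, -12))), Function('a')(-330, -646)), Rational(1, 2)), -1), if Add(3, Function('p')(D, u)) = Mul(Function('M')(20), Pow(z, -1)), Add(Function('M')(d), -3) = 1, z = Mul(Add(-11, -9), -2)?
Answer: Mul(Rational(1, 417), Pow(4170, Rational(1, 2))) ≈ 0.15486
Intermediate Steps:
z = 40 (z = Mul(-20, -2) = 40)
Function('M')(d) = 4 (Function('M')(d) = Add(3, 1) = 4)
Function('p')(D, u) = Rational(-29, 10) (Function('p')(D, u) = Add(-3, Mul(4, Pow(40, -1))) = Add(-3, Mul(4, Rational(1, 40))) = Add(-3, Rational(1, 10)) = Rational(-29, 10))
Function('a')(o, N) = Rational(223, 5) (Function('a')(o, N) = Add(-1, Mul(Rational(1, 5), 228)) = Add(-1, Rational(228, 5)) = Rational(223, 5))
Pow(Pow(Add(Function('p')(-399, Mul(6, Add(-2, -12))), Function('a')(-330, -646)), Rational(1, 2)), -1) = Pow(Pow(Add(Rational(-29, 10), Rational(223, 5)), Rational(1, 2)), -1) = Pow(Pow(Rational(417, 10), Rational(1, 2)), -1) = Pow(Mul(Rational(1, 10), Pow(4170, Rational(1, 2))), -1) = Mul(Rational(1, 417), Pow(4170, Rational(1, 2)))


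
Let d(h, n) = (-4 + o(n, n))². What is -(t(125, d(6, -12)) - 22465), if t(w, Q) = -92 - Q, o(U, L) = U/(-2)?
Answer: 22561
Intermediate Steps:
o(U, L) = -U/2 (o(U, L) = U*(-½) = -U/2)
d(h, n) = (-4 - n/2)²
-(t(125, d(6, -12)) - 22465) = -((-92 - (8 - 12)²/4) - 22465) = -((-92 - (-4)²/4) - 22465) = -((-92 - 16/4) - 22465) = -((-92 - 1*4) - 22465) = -((-92 - 4) - 22465) = -(-96 - 22465) = -1*(-22561) = 22561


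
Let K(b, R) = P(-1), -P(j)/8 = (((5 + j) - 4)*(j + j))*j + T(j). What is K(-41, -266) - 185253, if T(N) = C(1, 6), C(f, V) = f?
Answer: -185261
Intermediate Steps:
T(N) = 1
P(j) = -8 - 16*j²*(1 + j) (P(j) = -8*((((5 + j) - 4)*(j + j))*j + 1) = -8*(((1 + j)*(2*j))*j + 1) = -8*((2*j*(1 + j))*j + 1) = -8*(2*j²*(1 + j) + 1) = -8*(1 + 2*j²*(1 + j)) = -8 - 16*j²*(1 + j))
K(b, R) = -8 (K(b, R) = -8 - 16*(-1)² - 16*(-1)³ = -8 - 16*1 - 16*(-1) = -8 - 16 + 16 = -8)
K(-41, -266) - 185253 = -8 - 185253 = -185261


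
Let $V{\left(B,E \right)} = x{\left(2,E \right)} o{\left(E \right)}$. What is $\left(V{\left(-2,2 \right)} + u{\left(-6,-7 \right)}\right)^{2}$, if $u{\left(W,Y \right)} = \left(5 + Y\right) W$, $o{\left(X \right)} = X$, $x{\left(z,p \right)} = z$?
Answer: $256$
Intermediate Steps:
$u{\left(W,Y \right)} = W \left(5 + Y\right)$
$V{\left(B,E \right)} = 2 E$
$\left(V{\left(-2,2 \right)} + u{\left(-6,-7 \right)}\right)^{2} = \left(2 \cdot 2 - 6 \left(5 - 7\right)\right)^{2} = \left(4 - -12\right)^{2} = \left(4 + 12\right)^{2} = 16^{2} = 256$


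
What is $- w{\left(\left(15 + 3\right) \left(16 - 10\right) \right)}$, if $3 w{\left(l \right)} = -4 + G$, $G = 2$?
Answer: $\frac{2}{3} \approx 0.66667$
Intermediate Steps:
$w{\left(l \right)} = - \frac{2}{3}$ ($w{\left(l \right)} = \frac{-4 + 2}{3} = \frac{1}{3} \left(-2\right) = - \frac{2}{3}$)
$- w{\left(\left(15 + 3\right) \left(16 - 10\right) \right)} = \left(-1\right) \left(- \frac{2}{3}\right) = \frac{2}{3}$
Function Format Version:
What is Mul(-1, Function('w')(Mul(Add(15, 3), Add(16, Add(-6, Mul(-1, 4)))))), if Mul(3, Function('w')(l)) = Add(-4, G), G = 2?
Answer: Rational(2, 3) ≈ 0.66667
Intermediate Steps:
Function('w')(l) = Rational(-2, 3) (Function('w')(l) = Mul(Rational(1, 3), Add(-4, 2)) = Mul(Rational(1, 3), -2) = Rational(-2, 3))
Mul(-1, Function('w')(Mul(Add(15, 3), Add(16, Add(-6, Mul(-1, 4)))))) = Mul(-1, Rational(-2, 3)) = Rational(2, 3)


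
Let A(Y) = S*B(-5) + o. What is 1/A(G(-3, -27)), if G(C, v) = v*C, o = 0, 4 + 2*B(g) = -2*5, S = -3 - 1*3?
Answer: 1/42 ≈ 0.023810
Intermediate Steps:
S = -6 (S = -3 - 3 = -6)
B(g) = -7 (B(g) = -2 + (-2*5)/2 = -2 + (1/2)*(-10) = -2 - 5 = -7)
G(C, v) = C*v
A(Y) = 42 (A(Y) = -6*(-7) + 0 = 42 + 0 = 42)
1/A(G(-3, -27)) = 1/42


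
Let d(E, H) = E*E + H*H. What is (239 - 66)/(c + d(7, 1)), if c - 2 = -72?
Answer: -173/20 ≈ -8.6500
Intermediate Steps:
d(E, H) = E² + H²
c = -70 (c = 2 - 72 = -70)
(239 - 66)/(c + d(7, 1)) = (239 - 66)/(-70 + (7² + 1²)) = 173/(-70 + (49 + 1)) = 173/(-70 + 50) = 173/(-20) = 173*(-1/20) = -173/20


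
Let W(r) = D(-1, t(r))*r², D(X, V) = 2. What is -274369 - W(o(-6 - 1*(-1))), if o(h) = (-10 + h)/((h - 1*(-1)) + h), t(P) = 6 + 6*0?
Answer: -2469371/9 ≈ -2.7437e+5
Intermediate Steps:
t(P) = 6 (t(P) = 6 + 0 = 6)
o(h) = (-10 + h)/(1 + 2*h) (o(h) = (-10 + h)/((h + 1) + h) = (-10 + h)/((1 + h) + h) = (-10 + h)/(1 + 2*h))
W(r) = 2*r²
-274369 - W(o(-6 - 1*(-1))) = -274369 - 2*((-10 + (-6 - 1*(-1)))/(1 + 2*(-6 - 1*(-1))))² = -274369 - 2*((-10 + (-6 + 1))/(1 + 2*(-6 + 1)))² = -274369 - 2*((-10 - 5)/(1 + 2*(-5)))² = -274369 - 2*(-15/(1 - 10))² = -274369 - 2*(-15/(-9))² = -274369 - 2*(-⅑*(-15))² = -274369 - 2*(5/3)² = -274369 - 2*25/9 = -274369 - 1*50/9 = -274369 - 50/9 = -2469371/9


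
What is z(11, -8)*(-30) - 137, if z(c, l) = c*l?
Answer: 2503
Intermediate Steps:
z(11, -8)*(-30) - 137 = (11*(-8))*(-30) - 137 = -88*(-30) - 137 = 2640 - 137 = 2503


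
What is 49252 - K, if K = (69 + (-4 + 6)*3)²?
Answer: 43627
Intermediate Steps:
K = 5625 (K = (69 + 2*3)² = (69 + 6)² = 75² = 5625)
49252 - K = 49252 - 1*5625 = 49252 - 5625 = 43627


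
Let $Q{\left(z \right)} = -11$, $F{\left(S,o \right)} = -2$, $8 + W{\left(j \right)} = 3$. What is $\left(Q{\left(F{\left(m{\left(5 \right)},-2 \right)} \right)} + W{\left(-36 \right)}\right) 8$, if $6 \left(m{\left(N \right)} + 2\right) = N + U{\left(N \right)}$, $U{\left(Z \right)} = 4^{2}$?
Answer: $-128$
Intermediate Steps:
$U{\left(Z \right)} = 16$
$m{\left(N \right)} = \frac{2}{3} + \frac{N}{6}$ ($m{\left(N \right)} = -2 + \frac{N + 16}{6} = -2 + \frac{16 + N}{6} = -2 + \left(\frac{8}{3} + \frac{N}{6}\right) = \frac{2}{3} + \frac{N}{6}$)
$W{\left(j \right)} = -5$ ($W{\left(j \right)} = -8 + 3 = -5$)
$\left(Q{\left(F{\left(m{\left(5 \right)},-2 \right)} \right)} + W{\left(-36 \right)}\right) 8 = \left(-11 - 5\right) 8 = \left(-16\right) 8 = -128$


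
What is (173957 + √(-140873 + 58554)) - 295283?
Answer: -121326 + I*√82319 ≈ -1.2133e+5 + 286.91*I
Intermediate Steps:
(173957 + √(-140873 + 58554)) - 295283 = (173957 + √(-82319)) - 295283 = (173957 + I*√82319) - 295283 = -121326 + I*√82319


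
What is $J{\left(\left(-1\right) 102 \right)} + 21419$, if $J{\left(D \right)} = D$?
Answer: $21317$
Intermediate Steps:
$J{\left(\left(-1\right) 102 \right)} + 21419 = \left(-1\right) 102 + 21419 = -102 + 21419 = 21317$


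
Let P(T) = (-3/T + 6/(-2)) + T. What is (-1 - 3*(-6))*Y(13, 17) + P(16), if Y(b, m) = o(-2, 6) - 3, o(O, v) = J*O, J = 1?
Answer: -1155/16 ≈ -72.188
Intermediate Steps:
o(O, v) = O (o(O, v) = 1*O = O)
Y(b, m) = -5 (Y(b, m) = -2 - 3 = -5)
P(T) = -3 + T - 3/T (P(T) = (-3/T + 6*(-½)) + T = (-3/T - 3) + T = (-3 - 3/T) + T = -3 + T - 3/T)
(-1 - 3*(-6))*Y(13, 17) + P(16) = (-1 - 3*(-6))*(-5) + (-3 + 16 - 3/16) = (-1 + 18)*(-5) + (-3 + 16 - 3*1/16) = 17*(-5) + (-3 + 16 - 3/16) = -85 + 205/16 = -1155/16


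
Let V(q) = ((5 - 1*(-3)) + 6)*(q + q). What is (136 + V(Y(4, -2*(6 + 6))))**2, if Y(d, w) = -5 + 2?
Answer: 2704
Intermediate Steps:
Y(d, w) = -3
V(q) = 28*q (V(q) = ((5 + 3) + 6)*(2*q) = (8 + 6)*(2*q) = 14*(2*q) = 28*q)
(136 + V(Y(4, -2*(6 + 6))))**2 = (136 + 28*(-3))**2 = (136 - 84)**2 = 52**2 = 2704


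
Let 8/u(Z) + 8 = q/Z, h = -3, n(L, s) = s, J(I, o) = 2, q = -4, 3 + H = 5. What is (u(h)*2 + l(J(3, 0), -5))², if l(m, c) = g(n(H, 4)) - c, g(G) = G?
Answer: 1089/25 ≈ 43.560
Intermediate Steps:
H = 2 (H = -3 + 5 = 2)
u(Z) = 8/(-8 - 4/Z)
l(m, c) = 4 - c
(u(h)*2 + l(J(3, 0), -5))² = (-2*(-3)/(1 + 2*(-3))*2 + (4 - 1*(-5)))² = (-2*(-3)/(1 - 6)*2 + (4 + 5))² = (-2*(-3)/(-5)*2 + 9)² = (-2*(-3)*(-⅕)*2 + 9)² = (-6/5*2 + 9)² = (-12/5 + 9)² = (33/5)² = 1089/25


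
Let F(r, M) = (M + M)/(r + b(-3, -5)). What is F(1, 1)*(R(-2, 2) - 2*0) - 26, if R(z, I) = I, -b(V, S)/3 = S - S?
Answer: -22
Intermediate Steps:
b(V, S) = 0 (b(V, S) = -3*(S - S) = -3*0 = 0)
F(r, M) = 2*M/r (F(r, M) = (M + M)/(r + 0) = (2*M)/r = 2*M/r)
F(1, 1)*(R(-2, 2) - 2*0) - 26 = (2*1/1)*(2 - 2*0) - 26 = (2*1*1)*(2 + 0) - 26 = 2*2 - 26 = 4 - 26 = -22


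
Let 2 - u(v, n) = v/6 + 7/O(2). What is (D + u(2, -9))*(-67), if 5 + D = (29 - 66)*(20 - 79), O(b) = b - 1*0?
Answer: -874819/6 ≈ -1.4580e+5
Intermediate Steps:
O(b) = b (O(b) = b + 0 = b)
u(v, n) = -3/2 - v/6 (u(v, n) = 2 - (v/6 + 7/2) = 2 - (7/2 + v/6) = 2 + (-7/2 - v/6) = -3/2 - v/6)
D = 2178 (D = -5 + (29 - 66)*(20 - 79) = -5 - 37*(-59) = -5 + 2183 = 2178)
(D + u(2, -9))*(-67) = (2178 + (-3/2 - ⅙*2))*(-67) = (2178 + (-3/2 - ⅓))*(-67) = (2178 - 11/6)*(-67) = (13057/6)*(-67) = -874819/6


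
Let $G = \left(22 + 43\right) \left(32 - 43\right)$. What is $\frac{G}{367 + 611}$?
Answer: $- \frac{715}{978} \approx -0.73108$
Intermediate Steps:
$G = -715$ ($G = 65 \left(-11\right) = -715$)
$\frac{G}{367 + 611} = - \frac{715}{367 + 611} = - \frac{715}{978}$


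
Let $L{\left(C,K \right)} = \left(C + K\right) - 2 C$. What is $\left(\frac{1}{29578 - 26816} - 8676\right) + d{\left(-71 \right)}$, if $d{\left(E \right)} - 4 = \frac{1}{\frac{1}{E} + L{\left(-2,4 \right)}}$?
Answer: $- \frac{10179430673}{1173850} \approx -8671.8$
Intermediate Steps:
$L{\left(C,K \right)} = K - C$
$d{\left(E \right)} = 4 + \frac{1}{6 + \frac{1}{E}}$ ($d{\left(E \right)} = 4 + \frac{1}{\frac{1}{E} + \left(4 - -2\right)} = 4 + \frac{1}{\frac{1}{E} + \left(4 + 2\right)} = 4 + \frac{1}{\frac{1}{E} + 6} = 4 + \frac{1}{6 + \frac{1}{E}}$)
$\left(\frac{1}{29578 - 26816} - 8676\right) + d{\left(-71 \right)} = \left(\frac{1}{29578 - 26816} - 8676\right) + \frac{4 + 25 \left(-71\right)}{1 + 6 \left(-71\right)} = \left(\frac{1}{2762} - 8676\right) + \frac{4 - 1775}{1 - 426} = \left(\frac{1}{2762} - 8676\right) + \frac{1}{-425} \left(-1771\right) = - \frac{23963111}{2762} - - \frac{1771}{425} = - \frac{23963111}{2762} + \frac{1771}{425} = - \frac{10179430673}{1173850}$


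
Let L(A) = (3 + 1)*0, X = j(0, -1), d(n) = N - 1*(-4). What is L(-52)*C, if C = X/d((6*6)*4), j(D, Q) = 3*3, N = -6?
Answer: 0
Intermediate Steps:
d(n) = -2 (d(n) = -6 - 1*(-4) = -6 + 4 = -2)
j(D, Q) = 9
X = 9
C = -9/2 (C = 9/(-2) = 9*(-1/2) = -9/2 ≈ -4.5000)
L(A) = 0 (L(A) = 4*0 = 0)
L(-52)*C = 0*(-9/2) = 0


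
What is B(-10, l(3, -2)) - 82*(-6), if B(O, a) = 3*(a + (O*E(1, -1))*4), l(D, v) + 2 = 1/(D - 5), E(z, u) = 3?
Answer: 249/2 ≈ 124.50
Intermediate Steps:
l(D, v) = -2 + 1/(-5 + D) (l(D, v) = -2 + 1/(D - 5) = -2 + 1/(-5 + D))
B(O, a) = 3*a + 36*O (B(O, a) = 3*(a + (O*3)*4) = 3*(a + (3*O)*4) = 3*(a + 12*O) = 3*a + 36*O)
B(-10, l(3, -2)) - 82*(-6) = (3*((11 - 2*3)/(-5 + 3)) + 36*(-10)) - 82*(-6) = (3*((11 - 6)/(-2)) - 360) + 492 = (3*(-1/2*5) - 360) + 492 = (3*(-5/2) - 360) + 492 = (-15/2 - 360) + 492 = -735/2 + 492 = 249/2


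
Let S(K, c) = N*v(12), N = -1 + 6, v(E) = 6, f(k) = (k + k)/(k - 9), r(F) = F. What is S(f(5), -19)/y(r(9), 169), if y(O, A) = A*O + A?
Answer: 3/169 ≈ 0.017751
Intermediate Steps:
f(k) = 2*k/(-9 + k) (f(k) = (2*k)/(-9 + k) = 2*k/(-9 + k))
y(O, A) = A + A*O
N = 5
S(K, c) = 30 (S(K, c) = 5*6 = 30)
S(f(5), -19)/y(r(9), 169) = 30/((169*(1 + 9))) = 30/((169*10)) = 30/1690 = 30*(1/1690) = 3/169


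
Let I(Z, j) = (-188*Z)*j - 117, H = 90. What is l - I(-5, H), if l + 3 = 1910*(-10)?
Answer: -103586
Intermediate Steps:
I(Z, j) = -117 - 188*Z*j (I(Z, j) = -188*Z*j - 117 = -117 - 188*Z*j)
l = -19103 (l = -3 + 1910*(-10) = -3 - 19100 = -19103)
l - I(-5, H) = -19103 - (-117 - 188*(-5)*90) = -19103 - (-117 + 84600) = -19103 - 1*84483 = -19103 - 84483 = -103586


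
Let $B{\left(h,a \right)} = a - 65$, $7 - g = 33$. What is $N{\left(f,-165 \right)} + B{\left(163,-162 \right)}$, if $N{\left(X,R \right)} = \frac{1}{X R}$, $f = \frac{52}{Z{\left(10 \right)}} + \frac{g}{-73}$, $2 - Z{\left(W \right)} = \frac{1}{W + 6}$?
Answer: $- \frac{2305057873}{10154430} \approx -227.0$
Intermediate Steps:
$g = -26$ ($g = 7 - 33 = -26$)
$B{\left(h,a \right)} = -65 + a$ ($B{\left(h,a \right)} = a - 65 = -65 + a$)
$Z{\left(W \right)} = 2 - \frac{1}{6 + W}$ ($Z{\left(W \right)} = 2 - \frac{1}{W + 6} = 2 - \frac{1}{6 + W}$)
$f = \frac{61542}{2263}$ ($f = \frac{52}{\frac{1}{6 + 10} \left(11 + 2 \cdot 10\right)} - \frac{26}{-73} = \frac{52}{\frac{1}{16} \left(11 + 20\right)} - - \frac{26}{73} = \frac{52}{\frac{1}{16} \cdot 31} + \frac{26}{73} = \frac{52}{\frac{31}{16}} + \frac{26}{73} = 52 \cdot \frac{16}{31} + \frac{26}{73} = \frac{832}{31} + \frac{26}{73} = \frac{61542}{2263} \approx 27.195$)
$N{\left(X,R \right)} = \frac{1}{R X}$
$N{\left(f,-165 \right)} + B{\left(163,-162 \right)} = \frac{1}{\left(-165\right) \frac{61542}{2263}} - 227 = \left(- \frac{1}{165}\right) \frac{2263}{61542} - 227 = - \frac{2263}{10154430} - 227 = - \frac{2305057873}{10154430}$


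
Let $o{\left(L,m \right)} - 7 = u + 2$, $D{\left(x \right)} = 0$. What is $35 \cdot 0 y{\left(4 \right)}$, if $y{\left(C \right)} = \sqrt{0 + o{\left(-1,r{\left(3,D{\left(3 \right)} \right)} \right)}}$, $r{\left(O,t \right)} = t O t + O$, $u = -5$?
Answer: $0$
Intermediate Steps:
$r{\left(O,t \right)} = O + O t^{2}$ ($r{\left(O,t \right)} = O t t + O = O t^{2} + O = O + O t^{2}$)
$o{\left(L,m \right)} = 4$ ($o{\left(L,m \right)} = 7 + \left(-5 + 2\right) = 7 - 3 = 4$)
$y{\left(C \right)} = 2$ ($y{\left(C \right)} = \sqrt{0 + 4} = \sqrt{4} = 2$)
$35 \cdot 0 y{\left(4 \right)} = 35 \cdot 0 \cdot 2 = 0 \cdot 2 = 0$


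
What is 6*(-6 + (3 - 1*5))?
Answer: -48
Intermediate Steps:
6*(-6 + (3 - 1*5)) = 6*(-6 + (3 - 5)) = 6*(-6 - 2) = 6*(-8) = -48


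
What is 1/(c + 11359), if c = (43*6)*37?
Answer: 1/20905 ≈ 4.7835e-5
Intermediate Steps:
c = 9546 (c = 258*37 = 9546)
1/(c + 11359) = 1/(9546 + 11359) = 1/20905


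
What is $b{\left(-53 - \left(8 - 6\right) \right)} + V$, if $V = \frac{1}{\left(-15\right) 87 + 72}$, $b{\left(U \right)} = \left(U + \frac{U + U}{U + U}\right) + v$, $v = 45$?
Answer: $- \frac{11098}{1233} \approx -9.0008$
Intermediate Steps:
$b{\left(U \right)} = 46 + U$ ($b{\left(U \right)} = \left(U + \frac{U + U}{U + U}\right) + 45 = \left(U + \frac{2 U}{2 U}\right) + 45 = \left(U + 2 U \frac{1}{2 U}\right) + 45 = \left(U + 1\right) + 45 = \left(1 + U\right) + 45 = 46 + U$)
$V = - \frac{1}{1233}$ ($V = \frac{1}{-1305 + 72} = \frac{1}{-1233} = - \frac{1}{1233} \approx -0.00081103$)
$b{\left(-53 - \left(8 - 6\right) \right)} + V = \left(46 - 55\right) - \frac{1}{1233} = -9 - \frac{1}{1233} = - \frac{11098}{1233}$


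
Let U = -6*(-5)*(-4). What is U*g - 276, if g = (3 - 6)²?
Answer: -1356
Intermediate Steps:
U = -120 (U = 30*(-4) = -120)
g = 9 (g = (-3)² = 9)
U*g - 276 = -120*9 - 276 = -1080 - 276 = -1356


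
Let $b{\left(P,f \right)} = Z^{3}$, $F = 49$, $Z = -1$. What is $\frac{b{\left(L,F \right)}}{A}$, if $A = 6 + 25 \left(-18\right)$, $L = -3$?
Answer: $\frac{1}{444} \approx 0.0022523$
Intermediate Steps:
$A = -444$ ($A = 6 - 450 = -444$)
$b{\left(P,f \right)} = -1$ ($b{\left(P,f \right)} = \left(-1\right)^{3} = -1$)
$\frac{b{\left(L,F \right)}}{A} = - \frac{1}{-444} = \left(-1\right) \left(- \frac{1}{444}\right) = \frac{1}{444}$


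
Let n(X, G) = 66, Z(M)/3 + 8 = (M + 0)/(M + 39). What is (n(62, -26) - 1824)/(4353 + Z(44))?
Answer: -48638/119813 ≈ -0.40595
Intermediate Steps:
Z(M) = -24 + 3*M/(39 + M) (Z(M) = -24 + 3*((M + 0)/(M + 39)) = -24 + 3*(M/(39 + M)) = -24 + 3*M/(39 + M))
(n(62, -26) - 1824)/(4353 + Z(44)) = (66 - 1824)/(4353 + 3*(-312 - 7*44)/(39 + 44)) = -1758/(4353 + 3*(-312 - 308)/83) = -1758/(4353 + 3*(1/83)*(-620)) = -1758/(4353 - 1860/83) = -1758/359439/83 = -1758*83/359439 = -48638/119813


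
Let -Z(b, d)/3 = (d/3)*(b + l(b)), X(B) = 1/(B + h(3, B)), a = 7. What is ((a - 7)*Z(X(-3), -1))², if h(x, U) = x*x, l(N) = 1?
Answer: 0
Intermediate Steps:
h(x, U) = x²
X(B) = 1/(9 + B) (X(B) = 1/(B + 3²) = 1/(B + 9) = 1/(9 + B))
Z(b, d) = -d*(1 + b) (Z(b, d) = -3*d/3*(b + 1) = -3*d*(⅓)*(1 + b) = -3*d/3*(1 + b) = -d*(1 + b))
((a - 7)*Z(X(-3), -1))² = ((7 - 7)*(-1*(-1)*(1 + 1/(9 - 3))))² = (0*(-1*(-1)*(1 + 1/6)))² = (0*(-1*(-1)*(1 + ⅙)))² = (0*(-1*(-1)*7/6))² = (0*(7/6))² = 0² = 0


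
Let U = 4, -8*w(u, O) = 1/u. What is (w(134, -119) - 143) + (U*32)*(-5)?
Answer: -839377/1072 ≈ -783.00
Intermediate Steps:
w(u, O) = -1/(8*u)
(w(134, -119) - 143) + (U*32)*(-5) = (-⅛/134 - 143) + (4*32)*(-5) = (-⅛*1/134 - 143) + 128*(-5) = (-1/1072 - 143) - 640 = -153297/1072 - 640 = -839377/1072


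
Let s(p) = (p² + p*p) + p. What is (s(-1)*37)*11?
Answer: 407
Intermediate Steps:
s(p) = p + 2*p² (s(p) = (p² + p²) + p = 2*p² + p = p + 2*p²)
(s(-1)*37)*11 = (-(1 + 2*(-1))*37)*11 = (-(1 - 2)*37)*11 = (-1*(-1)*37)*11 = (1*37)*11 = 37*11 = 407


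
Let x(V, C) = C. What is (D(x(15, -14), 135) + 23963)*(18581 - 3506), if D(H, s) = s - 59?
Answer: 362387925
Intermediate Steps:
D(H, s) = -59 + s
(D(x(15, -14), 135) + 23963)*(18581 - 3506) = ((-59 + 135) + 23963)*(18581 - 3506) = (76 + 23963)*15075 = 24039*15075 = 362387925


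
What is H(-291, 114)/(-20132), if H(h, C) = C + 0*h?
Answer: -57/10066 ≈ -0.0056626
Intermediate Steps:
H(h, C) = C (H(h, C) = C + 0 = C)
H(-291, 114)/(-20132) = 114/(-20132) = 114*(-1/20132) = -57/10066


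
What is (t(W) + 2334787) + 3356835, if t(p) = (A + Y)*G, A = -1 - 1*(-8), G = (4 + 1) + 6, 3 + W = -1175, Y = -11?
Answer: 5691578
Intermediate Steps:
W = -1178 (W = -3 - 1175 = -1178)
G = 11 (G = 5 + 6 = 11)
A = 7 (A = -1 + 8 = 7)
t(p) = -44 (t(p) = (7 - 11)*11 = -4*11 = -44)
(t(W) + 2334787) + 3356835 = (-44 + 2334787) + 3356835 = 2334743 + 3356835 = 5691578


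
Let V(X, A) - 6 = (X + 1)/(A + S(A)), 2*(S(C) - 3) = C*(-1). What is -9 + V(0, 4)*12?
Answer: 327/5 ≈ 65.400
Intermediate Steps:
S(C) = 3 - C/2 (S(C) = 3 + (C*(-1))/2 = 3 + (-C)/2 = 3 - C/2)
V(X, A) = 6 + (1 + X)/(3 + A/2) (V(X, A) = 6 + (X + 1)/(A + (3 - A/2)) = 6 + (1 + X)/(3 + A/2))
-9 + V(0, 4)*12 = -9 + (2*(19 + 0 + 3*4)/(6 + 4))*12 = -9 + (2*(19 + 0 + 12)/10)*12 = -9 + (2*(1/10)*31)*12 = -9 + (31/5)*12 = -9 + 372/5 = 327/5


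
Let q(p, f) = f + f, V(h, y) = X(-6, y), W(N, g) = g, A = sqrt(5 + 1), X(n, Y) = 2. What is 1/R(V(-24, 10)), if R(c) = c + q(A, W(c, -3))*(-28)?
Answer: 1/170 ≈ 0.0058824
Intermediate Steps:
A = sqrt(6) ≈ 2.4495
V(h, y) = 2
q(p, f) = 2*f
R(c) = 168 + c (R(c) = c + (2*(-3))*(-28) = c - 6*(-28) = c + 168 = 168 + c)
1/R(V(-24, 10)) = 1/(168 + 2) = 1/170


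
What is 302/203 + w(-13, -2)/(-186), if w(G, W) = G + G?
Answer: 30725/18879 ≈ 1.6275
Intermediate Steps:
w(G, W) = 2*G
302/203 + w(-13, -2)/(-186) = 302/203 + (2*(-13))/(-186) = 302*(1/203) - 26*(-1/186) = 302/203 + 13/93 = 30725/18879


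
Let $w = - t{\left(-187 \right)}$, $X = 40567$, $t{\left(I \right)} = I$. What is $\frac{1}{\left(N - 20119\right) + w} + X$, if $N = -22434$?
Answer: $\frac{1718661521}{42366} \approx 40567.0$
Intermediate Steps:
$w = 187$ ($w = \left(-1\right) \left(-187\right) = 187$)
$\frac{1}{\left(N - 20119\right) + w} + X = \frac{1}{\left(-22434 - 20119\right) + 187} + 40567 = \frac{1}{-42553 + 187} + 40567 = \frac{1}{-42366} + 40567 = - \frac{1}{42366} + 40567 = \frac{1718661521}{42366}$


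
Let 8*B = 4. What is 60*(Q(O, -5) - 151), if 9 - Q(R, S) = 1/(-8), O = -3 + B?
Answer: -17025/2 ≈ -8512.5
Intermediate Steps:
B = 1/2 (B = (1/8)*4 = 1/2 ≈ 0.50000)
O = -5/2 (O = -3 + 1/2 = -5/2 ≈ -2.5000)
Q(R, S) = 73/8 (Q(R, S) = 9 - 1/(-8) = 9 - 1*(-1/8) = 9 + 1/8 = 73/8)
60*(Q(O, -5) - 151) = 60*(73/8 - 151) = 60*(-1135/8) = -17025/2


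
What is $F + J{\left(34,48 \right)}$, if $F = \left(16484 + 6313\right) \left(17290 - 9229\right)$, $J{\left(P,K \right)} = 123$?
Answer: $183766740$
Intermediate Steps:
$F = 183766617$ ($F = 22797 \cdot 8061 = 183766617$)
$F + J{\left(34,48 \right)} = 183766617 + 123 = 183766740$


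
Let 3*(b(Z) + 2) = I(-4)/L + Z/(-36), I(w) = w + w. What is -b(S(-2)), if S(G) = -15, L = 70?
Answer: 2393/1260 ≈ 1.8992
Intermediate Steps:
I(w) = 2*w
b(Z) = -214/105 - Z/108 (b(Z) = -2 + ((2*(-4))/70 + Z/(-36))/3 = -2 + (-8*1/70 + Z*(-1/36))/3 = -2 + (-4/35 - Z/36)/3 = -2 + (-4/105 - Z/108) = -214/105 - Z/108)
-b(S(-2)) = -(-214/105 - 1/108*(-15)) = -(-214/105 + 5/36) = -1*(-2393/1260) = 2393/1260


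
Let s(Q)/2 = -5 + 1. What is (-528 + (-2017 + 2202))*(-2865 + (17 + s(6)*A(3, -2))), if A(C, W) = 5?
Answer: 990584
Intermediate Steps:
s(Q) = -8 (s(Q) = 2*(-5 + 1) = 2*(-4) = -8)
(-528 + (-2017 + 2202))*(-2865 + (17 + s(6)*A(3, -2))) = (-528 + (-2017 + 2202))*(-2865 + (17 - 8*5)) = (-528 + 185)*(-2865 + (17 - 40)) = -343*(-2865 - 23) = -343*(-2888) = 990584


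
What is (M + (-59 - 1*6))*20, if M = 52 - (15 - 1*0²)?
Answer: -560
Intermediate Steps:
M = 37 (M = 52 - (15 - 1*0) = 52 - (15 + 0) = 52 - 1*15 = 52 - 15 = 37)
(M + (-59 - 1*6))*20 = (37 + (-59 - 1*6))*20 = (37 + (-59 - 6))*20 = (37 - 65)*20 = -28*20 = -560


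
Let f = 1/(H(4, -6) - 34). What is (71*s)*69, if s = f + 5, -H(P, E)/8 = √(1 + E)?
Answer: 5998009/246 + 3266*I*√5/123 ≈ 24382.0 + 59.374*I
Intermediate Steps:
H(P, E) = -8*√(1 + E)
f = 1/(-34 - 8*I*√5) (f = 1/(-8*√(1 - 6) - 34) = 1/(-8*I*√5 - 34) = 1/(-34 - 8*I*√5) ≈ -0.023035 + 0.01212*I)
s = 5 + I/(2*(-17*I + 4*√5)) (s = I/(2*(-17*I + 4*√5)) + 5 = 5 + I/(2*(-17*I + 4*√5)) ≈ 4.977 + 0.01212*I)
(71*s)*69 = (71*(3673/738 + 2*I*√5/369))*69 = (260783/738 + 142*I*√5/369)*69 = 5998009/246 + 3266*I*√5/123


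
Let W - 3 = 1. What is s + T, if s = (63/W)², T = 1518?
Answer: 28257/16 ≈ 1766.1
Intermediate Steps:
W = 4 (W = 3 + 1 = 4)
s = 3969/16 (s = (63/4)² = 3969/16 ≈ 248.06)
s + T = 3969/16 + 1518 = 28257/16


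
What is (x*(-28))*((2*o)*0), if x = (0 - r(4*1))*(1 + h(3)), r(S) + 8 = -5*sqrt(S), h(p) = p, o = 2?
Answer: 0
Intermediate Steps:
r(S) = -8 - 5*sqrt(S)
x = 72 (x = (0 - (-8 - 5*sqrt(4*1)))*(1 + 3) = (0 - (-8 - 5*sqrt(4)))*4 = (0 - (-8 - 5*2))*4 = (0 - (-8 - 10))*4 = (0 - 1*(-18))*4 = (0 + 18)*4 = 18*4 = 72)
(x*(-28))*((2*o)*0) = (72*(-28))*((2*2)*0) = -8064*0 = -2016*0 = 0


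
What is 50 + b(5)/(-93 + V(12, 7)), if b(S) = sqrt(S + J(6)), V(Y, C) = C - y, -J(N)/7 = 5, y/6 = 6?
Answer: 50 - I*sqrt(30)/122 ≈ 50.0 - 0.044895*I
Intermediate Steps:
y = 36 (y = 6*6 = 36)
J(N) = -35 (J(N) = -7*5 = -35)
V(Y, C) = -36 + C (V(Y, C) = C - 1*36 = C - 36 = -36 + C)
b(S) = sqrt(-35 + S) (b(S) = sqrt(S - 35) = sqrt(-35 + S))
50 + b(5)/(-93 + V(12, 7)) = 50 + sqrt(-35 + 5)/(-93 + (-36 + 7)) = 50 + sqrt(-30)/(-93 - 29) = 50 + (I*sqrt(30))/(-122) = 50 + (I*sqrt(30))*(-1/122) = 50 - I*sqrt(30)/122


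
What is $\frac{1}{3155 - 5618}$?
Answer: $- \frac{1}{2463} \approx -0.00040601$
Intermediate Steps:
$\frac{1}{3155 - 5618} = \frac{1}{-2463} = - \frac{1}{2463}$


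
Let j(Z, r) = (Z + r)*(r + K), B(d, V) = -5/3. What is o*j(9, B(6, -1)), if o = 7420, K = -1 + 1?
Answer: -816200/9 ≈ -90689.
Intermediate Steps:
K = 0
B(d, V) = -5/3 (B(d, V) = -5*⅓ = -5/3)
j(Z, r) = r*(Z + r) (j(Z, r) = (Z + r)*(r + 0) = (Z + r)*r = r*(Z + r))
o*j(9, B(6, -1)) = 7420*(-5*(9 - 5/3)/3) = 7420*(-5/3*22/3) = 7420*(-110/9) = -816200/9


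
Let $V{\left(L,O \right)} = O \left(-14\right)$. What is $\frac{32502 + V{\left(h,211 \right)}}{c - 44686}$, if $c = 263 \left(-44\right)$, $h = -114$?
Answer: $- \frac{14774}{28129} \approx -0.52522$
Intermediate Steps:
$c = -11572$
$V{\left(L,O \right)} = - 14 O$
$\frac{32502 + V{\left(h,211 \right)}}{c - 44686} = \frac{32502 - 2954}{-11572 - 44686} = \frac{32502 - 2954}{-56258} = 29548 \left(- \frac{1}{56258}\right) = - \frac{14774}{28129}$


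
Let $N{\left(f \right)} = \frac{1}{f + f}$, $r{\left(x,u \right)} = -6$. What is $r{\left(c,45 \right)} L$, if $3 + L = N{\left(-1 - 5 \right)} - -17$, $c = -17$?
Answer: $- \frac{167}{2} \approx -83.5$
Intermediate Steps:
$N{\left(f \right)} = \frac{1}{2 f}$
$L = \frac{167}{12}$ ($L = -3 + \left(\frac{1}{2 \left(-1 - 5\right)} - -17\right) = -3 + \left(\frac{1}{2 \left(-6\right)} + 17\right) = -3 + \left(\frac{1}{2} \left(- \frac{1}{6}\right) + 17\right) = -3 + \left(- \frac{1}{12} + 17\right) = -3 + \frac{203}{12} = \frac{167}{12} \approx 13.917$)
$r{\left(c,45 \right)} L = \left(-6\right) \frac{167}{12} = - \frac{167}{2}$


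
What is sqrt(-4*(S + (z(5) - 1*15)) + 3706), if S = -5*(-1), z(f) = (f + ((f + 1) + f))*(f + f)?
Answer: sqrt(3106) ≈ 55.732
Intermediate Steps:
z(f) = 2*f*(1 + 3*f) (z(f) = (f + ((1 + f) + f))*(2*f) = (f + (1 + 2*f))*(2*f) = (1 + 3*f)*(2*f) = 2*f*(1 + 3*f))
S = 5
sqrt(-4*(S + (z(5) - 1*15)) + 3706) = sqrt(-4*(5 + (2*5*(1 + 3*5) - 1*15)) + 3706) = sqrt(-4*(5 + (2*5*(1 + 15) - 15)) + 3706) = sqrt(-4*(5 + (2*5*16 - 15)) + 3706) = sqrt(-4*(5 + (160 - 15)) + 3706) = sqrt(-4*(5 + 145) + 3706) = sqrt(-4*150 + 3706) = sqrt(-600 + 3706) = sqrt(3106)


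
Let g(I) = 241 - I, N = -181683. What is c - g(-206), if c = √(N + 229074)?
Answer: -447 + √47391 ≈ -229.31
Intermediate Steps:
c = √47391 (c = √(-181683 + 229074) = √47391 ≈ 217.69)
c - g(-206) = √47391 - (241 - 1*(-206)) = √47391 - (241 + 206) = √47391 - 1*447 = √47391 - 447 = -447 + √47391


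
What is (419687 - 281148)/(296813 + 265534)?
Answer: 138539/562347 ≈ 0.24636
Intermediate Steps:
(419687 - 281148)/(296813 + 265534) = 138539/562347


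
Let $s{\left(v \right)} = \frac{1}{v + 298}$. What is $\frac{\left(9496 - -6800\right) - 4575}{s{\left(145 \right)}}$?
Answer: $5192403$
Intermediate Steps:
$s{\left(v \right)} = \frac{1}{298 + v}$
$\frac{\left(9496 - -6800\right) - 4575}{s{\left(145 \right)}} = \frac{\left(9496 - -6800\right) - 4575}{\frac{1}{298 + 145}} = \frac{\left(9496 + 6800\right) - 4575}{\frac{1}{443}} = \left(16296 - 4575\right) \frac{1}{\frac{1}{443}} = 11721 \cdot 443 = 5192403$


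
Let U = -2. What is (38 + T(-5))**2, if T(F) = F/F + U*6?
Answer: 729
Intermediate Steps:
T(F) = -11 (T(F) = F/F - 2*6 = 1 - 12 = -11)
(38 + T(-5))**2 = (38 - 11)**2 = 27**2 = 729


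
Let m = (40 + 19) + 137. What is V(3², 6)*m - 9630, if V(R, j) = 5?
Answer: -8650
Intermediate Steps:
m = 196 (m = 59 + 137 = 196)
V(3², 6)*m - 9630 = 5*196 - 9630 = 980 - 9630 = -8650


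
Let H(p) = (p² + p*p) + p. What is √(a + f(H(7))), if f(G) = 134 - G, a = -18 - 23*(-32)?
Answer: 3*√83 ≈ 27.331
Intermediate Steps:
H(p) = p + 2*p² (H(p) = (p² + p²) + p = 2*p² + p = p + 2*p²)
a = 718 (a = -18 + 736 = 718)
√(a + f(H(7))) = √(718 + (134 - 7*(1 + 2*7))) = √(718 + (134 - 7*(1 + 14))) = √(718 + (134 - 7*15)) = √(718 + (134 - 1*105)) = √(718 + (134 - 105)) = √(718 + 29) = √747 = 3*√83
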